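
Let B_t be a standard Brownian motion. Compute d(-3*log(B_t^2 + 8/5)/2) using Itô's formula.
d(-3*log(B_t^2 + 8/5)/2) = (15*(5*B_t^2 - 8)/(2*(5*B_t^2 + 8)^2)) dt + (-15*B_t/(5*B_t^2 + 8)) dB_t

Itô's formula for f(B_t) gives d f(B_t) = f'(B_t) dB_t + (1/2) f''(B_t) dt. Compute derivatives of f(x) = -3*log(x^2 + 8/5)/2:
  f'(x)  = -15*x/(5*x^2 + 8)
  f''(x) = 15*(5*x^2 - 8)/(5*x^2 + 8)^2
Substitute x = B_t and multiply the f'' term by 1/2:
  drift     = (1/2) * (15*(5*x^2 - 8)/(5*x^2 + 8)^2) evaluated at B_t = 15*(5*B_t^2 - 8)/(2*(5*B_t^2 + 8)^2)
  diffusion = (-15*x/(5*x^2 + 8)) evaluated at B_t = -15*B_t/(5*B_t^2 + 8)
Therefore d(-3*log(B_t^2 + 8/5)/2) = (15*(5*B_t^2 - 8)/(2*(5*B_t^2 + 8)^2)) dt + (-15*B_t/(5*B_t^2 + 8)) dB_t.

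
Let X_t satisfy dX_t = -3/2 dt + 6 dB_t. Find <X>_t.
<X>_t = 36*t

For an Itô process dX_t = a(t) dt + b(t) dB_t, the quadratic variation is <X>_t = int_0^t b(s)^2 ds (the drift term does not contribute). Here b(s) = 6, so
  b(s)^2 = 36.
Integrating from 0 to t:
  <X>_t = int_0^t (36) ds = 36*t.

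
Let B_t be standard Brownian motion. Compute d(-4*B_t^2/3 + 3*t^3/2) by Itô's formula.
d(-4*B_t^2/3 + 3*t^3/2) = (9*t^2/2 - 4/3) dt + (-8*B_t/3) dB_t

Itô's formula for f(t, x): d f(t, B_t) = (f_t + (1/2) f_xx) dt + f_x dB_t. Compute partials of f(t, x) = 3*t^3/2 - 4*x^2/3:
  f_t(t,x)  = 9*t^2/2
  f_x(t,x)  = -8*x/3
  f_xx(t,x) = -8/3
Assemble drift = f_t + (1/2) f_xx = 9*t^2/2 - 4/3 and diffusion = f_x = -8*x/3. Substituting x = B_t:
  d(-4*B_t^2/3 + 3*t^3/2) = (9*t^2/2 - 4/3) dt + (-8*B_t/3) dB_t.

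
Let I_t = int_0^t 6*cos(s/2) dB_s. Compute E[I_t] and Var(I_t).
E[I_t] = 0; Var(I_t) = 18*t + 18*sin(t)

The Itô integral of a deterministic integrand f(s) has mean 0 because each increment f(s) * (B_{s+ds} - B_s) has mean 0. By the Itô isometry:
  Var( int_0^t f(s) dB_s ) = E[ (int_0^t f(s) dB_s)^2 ] = int_0^t f(s)^2 ds.
Here f(s) = 6*cos(s/2), so f(s)^2 = 36*cos(s/2)^2. Integrate:
  int_0^t (36*cos(s/2)^2) ds = 18*t + 18*sin(t).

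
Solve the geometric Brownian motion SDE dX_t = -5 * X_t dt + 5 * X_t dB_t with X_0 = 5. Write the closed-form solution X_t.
X_t = 5 * exp((-35/2) * t + (5) * B_t)

For GBM dX = mu X dt + sigma X dB with X_0 = x_0, apply Itô to Y = log X: dY = (mu - sigma^2/2) dt + sigma dB, so Y_t = log(x_0) + (mu - sigma^2/2) t + sigma B_t and hence X_t = x_0 * exp((mu - sigma^2/2) t + sigma B_t).
With mu = -5, sigma = 5, x_0 = 5, this gives:
  X_t = 5 * exp((-35/2) * t + (5) * B_t).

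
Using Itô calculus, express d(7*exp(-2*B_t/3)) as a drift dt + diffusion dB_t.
d(7*exp(-2*B_t/3)) = (14*exp(-2*B_t/3)/9) dt + (-14*exp(-2*B_t/3)/3) dB_t

Itô's formula for f(B_t) gives d f(B_t) = f'(B_t) dB_t + (1/2) f''(B_t) dt. Compute derivatives of f(x) = 7*exp(-2*x/3):
  f'(x)  = -14*exp(-2*x/3)/3
  f''(x) = 28*exp(-2*x/3)/9
Substitute x = B_t and multiply the f'' term by 1/2:
  drift     = (1/2) * (28*exp(-2*x/3)/9) evaluated at B_t = 14*exp(-2*B_t/3)/9
  diffusion = (-14*exp(-2*x/3)/3) evaluated at B_t = -14*exp(-2*B_t/3)/3
Therefore d(7*exp(-2*B_t/3)) = (14*exp(-2*B_t/3)/9) dt + (-14*exp(-2*B_t/3)/3) dB_t.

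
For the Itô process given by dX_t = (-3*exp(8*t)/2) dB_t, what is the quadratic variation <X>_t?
<X>_t = 9*exp(16*t)/64 - 9/64

For an Itô process dX_t = a(t) dt + b(t) dB_t, the quadratic variation is <X>_t = int_0^t b(s)^2 ds (the drift term does not contribute). Here b(s) = -3*exp(8*s)/2, so
  b(s)^2 = 9*exp(16*s)/4.
Integrating from 0 to t:
  <X>_t = int_0^t (9*exp(16*s)/4) ds = 9*exp(16*t)/64 - 9/64.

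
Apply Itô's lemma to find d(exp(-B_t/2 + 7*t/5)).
d(exp(-B_t/2 + 7*t/5)) = (61*exp(-B_t/2 + 7*t/5)/40) dt + (-exp(-B_t/2 + 7*t/5)/2) dB_t

Itô's formula for f(t, x): d f(t, B_t) = (f_t + (1/2) f_xx) dt + f_x dB_t. Compute partials of f(t, x) = exp(7*t/5 - x/2):
  f_t(t,x)  = 7*exp(7*t/5 - x/2)/5
  f_x(t,x)  = -exp(7*t/5 - x/2)/2
  f_xx(t,x) = exp(7*t/5 - x/2)/4
Assemble drift = f_t + (1/2) f_xx = 61*exp(7*t/5 - x/2)/40 and diffusion = f_x = -exp(7*t/5 - x/2)/2. Substituting x = B_t:
  d(exp(-B_t/2 + 7*t/5)) = (61*exp(-B_t/2 + 7*t/5)/40) dt + (-exp(-B_t/2 + 7*t/5)/2) dB_t.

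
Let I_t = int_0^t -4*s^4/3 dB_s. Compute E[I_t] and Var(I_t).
E[I_t] = 0; Var(I_t) = 16*t^9/81

The Itô integral of a deterministic integrand f(s) has mean 0 because each increment f(s) * (B_{s+ds} - B_s) has mean 0. By the Itô isometry:
  Var( int_0^t f(s) dB_s ) = E[ (int_0^t f(s) dB_s)^2 ] = int_0^t f(s)^2 ds.
Here f(s) = -4*s^4/3, so f(s)^2 = 16*s^8/9. Integrate:
  int_0^t (16*s^8/9) ds = 16*t^9/81.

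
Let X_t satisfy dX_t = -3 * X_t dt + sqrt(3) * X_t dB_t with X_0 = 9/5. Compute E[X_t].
E[X_t] = 9*exp(-3*t)/5

For GBM dX = mu X dt + sigma X dB with X_0 = x_0, apply Itô to Y = log X: dY = (mu - sigma^2/2) dt + sigma dB, so Y_t = log(x_0) + (mu - sigma^2/2) t + sigma B_t and hence X_t = x_0 * exp((mu - sigma^2/2) t + sigma B_t).
With mu = -3, sigma = sqrt(3), x_0 = 9/5, this gives:
  X_t = 9/5 * exp((-9/2) * t + (sqrt(3)) * B_t).
Since sigma*B_t ~ Normal(0, sigma^2 t), E[exp(sigma*B_t)] = exp(sigma^2 t / 2); so E[X_t] = x_0 * exp((mu - sigma^2/2) t) * exp(sigma^2 t / 2) = x_0 * exp(mu t) = 9*exp(-3*t)/5.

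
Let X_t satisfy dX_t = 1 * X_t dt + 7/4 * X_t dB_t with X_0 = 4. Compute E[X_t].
E[X_t] = 4*exp(t)

For GBM dX = mu X dt + sigma X dB with X_0 = x_0, apply Itô to Y = log X: dY = (mu - sigma^2/2) dt + sigma dB, so Y_t = log(x_0) + (mu - sigma^2/2) t + sigma B_t and hence X_t = x_0 * exp((mu - sigma^2/2) t + sigma B_t).
With mu = 1, sigma = 7/4, x_0 = 4, this gives:
  X_t = 4 * exp((-17/32) * t + (7/4) * B_t).
Since sigma*B_t ~ Normal(0, sigma^2 t), E[exp(sigma*B_t)] = exp(sigma^2 t / 2); so E[X_t] = x_0 * exp((mu - sigma^2/2) t) * exp(sigma^2 t / 2) = x_0 * exp(mu t) = 4*exp(t).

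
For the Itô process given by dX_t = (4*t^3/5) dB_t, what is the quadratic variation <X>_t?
<X>_t = 16*t^7/175

For an Itô process dX_t = a(t) dt + b(t) dB_t, the quadratic variation is <X>_t = int_0^t b(s)^2 ds (the drift term does not contribute). Here b(s) = 4*s^3/5, so
  b(s)^2 = 16*s^6/25.
Integrating from 0 to t:
  <X>_t = int_0^t (16*s^6/25) ds = 16*t^7/175.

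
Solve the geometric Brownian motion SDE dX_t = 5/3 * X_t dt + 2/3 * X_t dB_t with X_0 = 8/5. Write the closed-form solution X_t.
X_t = 8/5 * exp((13/9) * t + (2/3) * B_t)

For GBM dX = mu X dt + sigma X dB with X_0 = x_0, apply Itô to Y = log X: dY = (mu - sigma^2/2) dt + sigma dB, so Y_t = log(x_0) + (mu - sigma^2/2) t + sigma B_t and hence X_t = x_0 * exp((mu - sigma^2/2) t + sigma B_t).
With mu = 5/3, sigma = 2/3, x_0 = 8/5, this gives:
  X_t = 8/5 * exp((13/9) * t + (2/3) * B_t).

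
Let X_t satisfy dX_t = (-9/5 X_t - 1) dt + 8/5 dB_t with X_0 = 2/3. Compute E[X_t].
E[X_t] = -5/9 + 11*exp(-9*t/5)/9

Taking expectations and using E[dB_t] = 0, the mean m(t) = E[X_t] satisfies the ODE m'(t) = a m(t) + b with m(0) = x_0. With a = -9/5, b = -1, x_0 = 2/3, the solution is
  m(t) = x_0 * exp(a t) + (b/a) * (exp(a t) - 1)
       = (2/3) * exp((-9/5) t) + ((-1)/(-9/5)) * (exp((-9/5) t) - 1)
       = -5/9 + 11*exp(-9*t/5)/9.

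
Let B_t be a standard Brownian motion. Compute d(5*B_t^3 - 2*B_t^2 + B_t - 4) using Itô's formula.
d(5*B_t^3 - 2*B_t^2 + B_t - 4) = (15*B_t - 2) dt + (15*B_t^2 - 4*B_t + 1) dB_t

Itô's formula for f(B_t) gives d f(B_t) = f'(B_t) dB_t + (1/2) f''(B_t) dt. Compute derivatives of f(x) = 5*x^3 - 2*x^2 + x - 4:
  f'(x)  = 15*x^2 - 4*x + 1
  f''(x) = 30*x - 4
Substitute x = B_t and multiply the f'' term by 1/2:
  drift     = (1/2) * (30*x - 4) evaluated at B_t = 15*B_t - 2
  diffusion = (15*x^2 - 4*x + 1) evaluated at B_t = 15*B_t^2 - 4*B_t + 1
Therefore d(5*B_t^3 - 2*B_t^2 + B_t - 4) = (15*B_t - 2) dt + (15*B_t^2 - 4*B_t + 1) dB_t.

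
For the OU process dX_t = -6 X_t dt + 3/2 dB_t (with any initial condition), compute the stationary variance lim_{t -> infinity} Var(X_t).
lim Var(X_t) = 3/16

The OU SDE dX = -theta X dt + sigma dB admits the integrating factor exp(theta t): d(exp(theta t) X_t) = sigma exp(theta t) dB_t. Integrating from 0 to t gives X_t = x_0 * exp(-theta t) + sigma * int_0^t exp(-theta (t-s)) dB_s for any initial x_0. The Itô integral has variance (by the Itô isometry) sigma^2 * int_0^t exp(-2 theta (t - s)) ds = sigma^2 * (1 - exp(-2 theta t)) / (2 theta), independent of x_0.
With theta = 6, sigma = 3/2:
  Var(X_t) = (3/2)^2 * (1 - exp(-2*6 t)) / (2 * 6) = 3/16 - 3*exp(-12*t)/16.
As t -> infinity, exp(-2*6 t) -> 0, so the stationary variance is sigma^2 / (2 theta) = 3/16.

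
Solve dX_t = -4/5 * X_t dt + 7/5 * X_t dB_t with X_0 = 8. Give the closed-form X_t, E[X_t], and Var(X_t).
X_t = 8 * exp((-89/50) t + (7/5) B_t); E[X_t] = 8*exp(-4*t/5); Var(X_t) = (64*exp(49*t/25) - 64)*exp(-8*t/5)

For GBM dX = mu X dt + sigma X dB with X_0 = x_0, apply Itô to Y = log X: dY = (mu - sigma^2/2) dt + sigma dB, so Y_t = log(x_0) + (mu - sigma^2/2) t + sigma B_t and hence X_t = x_0 * exp((mu - sigma^2/2) t + sigma B_t).
With mu = -4/5, sigma = 7/5, x_0 = 8, this gives:
  X_t = 8 * exp((-89/50) * t + (7/5) * B_t).
Since sigma*B_t ~ Normal(0, sigma^2 t), E[exp(sigma*B_t)] = exp(sigma^2 t / 2); so E[X_t] = x_0 * exp((mu - sigma^2/2) t) * exp(sigma^2 t / 2) = x_0 * exp(mu t) = 8*exp(-4*t/5).
Var(X_t) = E[X_t^2] - (E[X_t])^2 = x_0^2 * exp(2 mu t) * (exp(sigma^2 t) - 1) = (64*exp(49*t/25) - 64)*exp(-8*t/5).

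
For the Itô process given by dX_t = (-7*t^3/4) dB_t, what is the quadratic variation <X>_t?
<X>_t = 7*t^7/16

For an Itô process dX_t = a(t) dt + b(t) dB_t, the quadratic variation is <X>_t = int_0^t b(s)^2 ds (the drift term does not contribute). Here b(s) = -7*s^3/4, so
  b(s)^2 = 49*s^6/16.
Integrating from 0 to t:
  <X>_t = int_0^t (49*s^6/16) ds = 7*t^7/16.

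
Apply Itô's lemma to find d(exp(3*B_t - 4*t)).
d(exp(3*B_t - 4*t)) = (exp(3*B_t - 4*t)/2) dt + (3*exp(3*B_t - 4*t)) dB_t

Itô's formula for f(t, x): d f(t, B_t) = (f_t + (1/2) f_xx) dt + f_x dB_t. Compute partials of f(t, x) = exp(-4*t + 3*x):
  f_t(t,x)  = -4*exp(-4*t + 3*x)
  f_x(t,x)  = 3*exp(-4*t + 3*x)
  f_xx(t,x) = 9*exp(-4*t + 3*x)
Assemble drift = f_t + (1/2) f_xx = exp(-4*t + 3*x)/2 and diffusion = f_x = 3*exp(-4*t + 3*x). Substituting x = B_t:
  d(exp(3*B_t - 4*t)) = (exp(3*B_t - 4*t)/2) dt + (3*exp(3*B_t - 4*t)) dB_t.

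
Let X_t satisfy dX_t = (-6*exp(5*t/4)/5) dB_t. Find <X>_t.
<X>_t = 72*exp(5*t/2)/125 - 72/125

For an Itô process dX_t = a(t) dt + b(t) dB_t, the quadratic variation is <X>_t = int_0^t b(s)^2 ds (the drift term does not contribute). Here b(s) = -6*exp(5*s/4)/5, so
  b(s)^2 = 36*exp(5*s/2)/25.
Integrating from 0 to t:
  <X>_t = int_0^t (36*exp(5*s/2)/25) ds = 72*exp(5*t/2)/125 - 72/125.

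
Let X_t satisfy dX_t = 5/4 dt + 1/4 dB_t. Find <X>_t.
<X>_t = t/16

For an Itô process dX_t = a(t) dt + b(t) dB_t, the quadratic variation is <X>_t = int_0^t b(s)^2 ds (the drift term does not contribute). Here b(s) = 1/4, so
  b(s)^2 = 1/16.
Integrating from 0 to t:
  <X>_t = int_0^t (1/16) ds = t/16.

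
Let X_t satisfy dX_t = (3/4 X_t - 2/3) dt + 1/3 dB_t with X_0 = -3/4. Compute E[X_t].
E[X_t] = 8/9 - 59*exp(3*t/4)/36

Taking expectations and using E[dB_t] = 0, the mean m(t) = E[X_t] satisfies the ODE m'(t) = a m(t) + b with m(0) = x_0. With a = 3/4, b = -2/3, x_0 = -3/4, the solution is
  m(t) = x_0 * exp(a t) + (b/a) * (exp(a t) - 1)
       = (-3/4) * exp((3/4) t) + ((-2/3)/(3/4)) * (exp((3/4) t) - 1)
       = 8/9 - 59*exp(3*t/4)/36.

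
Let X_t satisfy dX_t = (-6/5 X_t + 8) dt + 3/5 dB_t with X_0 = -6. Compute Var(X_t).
Var(X_t) = 3/20 - 3*exp(-12*t/5)/20

The variance V(t) = Var(X_t) satisfies V'(t) = 2 a V(t) + c^2 with V(0) = 0 (drift coefficient is linear in X, diffusion is constant). With a = -6/5, c = 3/5, the solution is
  V(t) = (c^2 / (2 a)) * (exp(2 a t) - 1)
       = ((3/5)^2 / (2*(-6/5))) * (exp((-12/5) t) - 1)
       = 3/20 - 3*exp(-12*t/5)/20.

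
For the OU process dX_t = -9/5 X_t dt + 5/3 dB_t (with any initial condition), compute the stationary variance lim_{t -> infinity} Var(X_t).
lim Var(X_t) = 125/162

The OU SDE dX = -theta X dt + sigma dB admits the integrating factor exp(theta t): d(exp(theta t) X_t) = sigma exp(theta t) dB_t. Integrating from 0 to t gives X_t = x_0 * exp(-theta t) + sigma * int_0^t exp(-theta (t-s)) dB_s for any initial x_0. The Itô integral has variance (by the Itô isometry) sigma^2 * int_0^t exp(-2 theta (t - s)) ds = sigma^2 * (1 - exp(-2 theta t)) / (2 theta), independent of x_0.
With theta = 9/5, sigma = 5/3:
  Var(X_t) = (5/3)^2 * (1 - exp(-2*9/5 t)) / (2 * 9/5) = 125/162 - 125*exp(-18*t/5)/162.
As t -> infinity, exp(-2*9/5 t) -> 0, so the stationary variance is sigma^2 / (2 theta) = 125/162.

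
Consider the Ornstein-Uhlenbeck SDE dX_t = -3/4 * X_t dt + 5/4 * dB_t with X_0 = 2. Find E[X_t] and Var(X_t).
E[X_t] = 2*exp(-3*t/4); Var(X_t) = 25/24 - 25*exp(-3*t/2)/24

The OU SDE dX = -theta X dt + sigma dB admits the integrating factor exp(theta t): d(exp(theta t) X_t) = sigma exp(theta t) dB_t. Integrating from 0 to t:
  X_t = x_0 * exp(-theta t) + sigma * int_0^t exp(-theta (t-s)) dB_s.
The Itô integral has mean 0 and (by the Itô isometry) variance sigma^2 * int_0^t exp(-2 theta (t - s)) ds = sigma^2 * (1 - exp(-2 theta t)) / (2 theta).
With theta = 3/4, sigma = 5/4, x_0 = 2:
  E[X_t] = 2 * exp(-3/4 t) = 2*exp(-3*t/4)
  Var(X_t) = (5/4)^2 * (1 - exp(-2*3/4 t)) / (2 * 3/4) = 25/24 - 25*exp(-3*t/2)/24.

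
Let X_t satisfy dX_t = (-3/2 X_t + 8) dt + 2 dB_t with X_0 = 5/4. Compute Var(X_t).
Var(X_t) = 4/3 - 4*exp(-3*t)/3

The variance V(t) = Var(X_t) satisfies V'(t) = 2 a V(t) + c^2 with V(0) = 0 (drift coefficient is linear in X, diffusion is constant). With a = -3/2, c = 2, the solution is
  V(t) = (c^2 / (2 a)) * (exp(2 a t) - 1)
       = (2^2 / (2*(-3/2))) * (exp((-3) t) - 1)
       = 4/3 - 4*exp(-3*t)/3.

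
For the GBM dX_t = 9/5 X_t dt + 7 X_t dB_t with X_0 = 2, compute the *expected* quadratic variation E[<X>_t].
E[<X>_t] = 980*exp(263*t/5)/263 - 980/263

<X>_t = int_0^t (7 * X_s)^2 ds. Taking expectation inside the integral: E[<X>_t] = 7^2 * int_0^t E[X_s^2] ds. For GBM, E[X_s^2] = x_0^2 * exp((2 mu + sigma^2) s). Integrating:
  E[<X>_t] = 7^2 * 2^2 * (exp((2*(9/5) + 7^2) t) - 1) / (2*(9/5) + 7^2)
           = 7^2 * 2^2 * (exp((263/5) t) - 1) / (263/5) = 980*exp(263*t/5)/263 - 980/263.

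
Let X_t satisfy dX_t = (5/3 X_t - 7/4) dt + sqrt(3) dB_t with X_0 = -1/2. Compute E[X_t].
E[X_t] = 21/20 - 31*exp(5*t/3)/20

Taking expectations and using E[dB_t] = 0, the mean m(t) = E[X_t] satisfies the ODE m'(t) = a m(t) + b with m(0) = x_0. With a = 5/3, b = -7/4, x_0 = -1/2, the solution is
  m(t) = x_0 * exp(a t) + (b/a) * (exp(a t) - 1)
       = (-1/2) * exp((5/3) t) + ((-7/4)/(5/3)) * (exp((5/3) t) - 1)
       = 21/20 - 31*exp(5*t/3)/20.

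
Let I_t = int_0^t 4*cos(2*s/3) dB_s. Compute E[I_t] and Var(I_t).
E[I_t] = 0; Var(I_t) = 8*t + 6*sin(4*t/3)

The Itô integral of a deterministic integrand f(s) has mean 0 because each increment f(s) * (B_{s+ds} - B_s) has mean 0. By the Itô isometry:
  Var( int_0^t f(s) dB_s ) = E[ (int_0^t f(s) dB_s)^2 ] = int_0^t f(s)^2 ds.
Here f(s) = 4*cos(2*s/3), so f(s)^2 = 16*cos(2*s/3)^2. Integrate:
  int_0^t (16*cos(2*s/3)^2) ds = 8*t + 6*sin(4*t/3).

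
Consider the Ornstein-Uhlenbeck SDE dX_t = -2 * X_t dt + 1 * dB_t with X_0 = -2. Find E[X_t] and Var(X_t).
E[X_t] = -2*exp(-2*t); Var(X_t) = 1/4 - exp(-4*t)/4

The OU SDE dX = -theta X dt + sigma dB admits the integrating factor exp(theta t): d(exp(theta t) X_t) = sigma exp(theta t) dB_t. Integrating from 0 to t:
  X_t = x_0 * exp(-theta t) + sigma * int_0^t exp(-theta (t-s)) dB_s.
The Itô integral has mean 0 and (by the Itô isometry) variance sigma^2 * int_0^t exp(-2 theta (t - s)) ds = sigma^2 * (1 - exp(-2 theta t)) / (2 theta).
With theta = 2, sigma = 1, x_0 = -2:
  E[X_t] = -2 * exp(-2 t) = -2*exp(-2*t)
  Var(X_t) = (1)^2 * (1 - exp(-2*2 t)) / (2 * 2) = 1/4 - exp(-4*t)/4.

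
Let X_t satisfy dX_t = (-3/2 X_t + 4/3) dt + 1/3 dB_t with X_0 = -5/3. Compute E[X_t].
E[X_t] = 8/9 - 23*exp(-3*t/2)/9

Taking expectations and using E[dB_t] = 0, the mean m(t) = E[X_t] satisfies the ODE m'(t) = a m(t) + b with m(0) = x_0. With a = -3/2, b = 4/3, x_0 = -5/3, the solution is
  m(t) = x_0 * exp(a t) + (b/a) * (exp(a t) - 1)
       = (-5/3) * exp((-3/2) t) + ((4/3)/(-3/2)) * (exp((-3/2) t) - 1)
       = 8/9 - 23*exp(-3*t/2)/9.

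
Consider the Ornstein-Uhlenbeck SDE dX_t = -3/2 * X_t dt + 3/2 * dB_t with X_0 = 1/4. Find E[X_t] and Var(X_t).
E[X_t] = exp(-3*t/2)/4; Var(X_t) = 3/4 - 3*exp(-3*t)/4

The OU SDE dX = -theta X dt + sigma dB admits the integrating factor exp(theta t): d(exp(theta t) X_t) = sigma exp(theta t) dB_t. Integrating from 0 to t:
  X_t = x_0 * exp(-theta t) + sigma * int_0^t exp(-theta (t-s)) dB_s.
The Itô integral has mean 0 and (by the Itô isometry) variance sigma^2 * int_0^t exp(-2 theta (t - s)) ds = sigma^2 * (1 - exp(-2 theta t)) / (2 theta).
With theta = 3/2, sigma = 3/2, x_0 = 1/4:
  E[X_t] = 1/4 * exp(-3/2 t) = exp(-3*t/2)/4
  Var(X_t) = (3/2)^2 * (1 - exp(-2*3/2 t)) / (2 * 3/2) = 3/4 - 3*exp(-3*t)/4.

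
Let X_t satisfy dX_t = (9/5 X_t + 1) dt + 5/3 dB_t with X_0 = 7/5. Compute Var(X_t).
Var(X_t) = 125*exp(18*t/5)/162 - 125/162

The variance V(t) = Var(X_t) satisfies V'(t) = 2 a V(t) + c^2 with V(0) = 0 (drift coefficient is linear in X, diffusion is constant). With a = 9/5, c = 5/3, the solution is
  V(t) = (c^2 / (2 a)) * (exp(2 a t) - 1)
       = ((5/3)^2 / (2*(9/5))) * (exp((18/5) t) - 1)
       = 125*exp(18*t/5)/162 - 125/162.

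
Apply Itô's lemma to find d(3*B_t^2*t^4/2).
d(3*B_t^2*t^4/2) = (3*t^3*(4*B_t^2 + t)/2) dt + (3*B_t*t^4) dB_t

Itô's formula for f(t, x): d f(t, B_t) = (f_t + (1/2) f_xx) dt + f_x dB_t. Compute partials of f(t, x) = 3*t^4*x^2/2:
  f_t(t,x)  = 6*t^3*x^2
  f_x(t,x)  = 3*t^4*x
  f_xx(t,x) = 3*t^4
Assemble drift = f_t + (1/2) f_xx = 3*t^3*(t + 4*x^2)/2 and diffusion = f_x = 3*t^4*x. Substituting x = B_t:
  d(3*B_t^2*t^4/2) = (3*t^3*(4*B_t^2 + t)/2) dt + (3*B_t*t^4) dB_t.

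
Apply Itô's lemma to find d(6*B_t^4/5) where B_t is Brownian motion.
d(6*B_t^4/5) = (36*B_t^2/5) dt + (24*B_t^3/5) dB_t

Itô's formula for f(B_t) gives d f(B_t) = f'(B_t) dB_t + (1/2) f''(B_t) dt. Compute derivatives of f(x) = 6*x^4/5:
  f'(x)  = 24*x^3/5
  f''(x) = 72*x^2/5
Substitute x = B_t and multiply the f'' term by 1/2:
  drift     = (1/2) * (72*x^2/5) evaluated at B_t = 36*B_t^2/5
  diffusion = (24*x^3/5) evaluated at B_t = 24*B_t^3/5
Therefore d(6*B_t^4/5) = (36*B_t^2/5) dt + (24*B_t^3/5) dB_t.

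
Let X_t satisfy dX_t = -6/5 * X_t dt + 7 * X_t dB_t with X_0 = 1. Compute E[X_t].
E[X_t] = exp(-6*t/5)

For GBM dX = mu X dt + sigma X dB with X_0 = x_0, apply Itô to Y = log X: dY = (mu - sigma^2/2) dt + sigma dB, so Y_t = log(x_0) + (mu - sigma^2/2) t + sigma B_t and hence X_t = x_0 * exp((mu - sigma^2/2) t + sigma B_t).
With mu = -6/5, sigma = 7, x_0 = 1, this gives:
  X_t = 1 * exp((-257/10) * t + (7) * B_t).
Since sigma*B_t ~ Normal(0, sigma^2 t), E[exp(sigma*B_t)] = exp(sigma^2 t / 2); so E[X_t] = x_0 * exp((mu - sigma^2/2) t) * exp(sigma^2 t / 2) = x_0 * exp(mu t) = exp(-6*t/5).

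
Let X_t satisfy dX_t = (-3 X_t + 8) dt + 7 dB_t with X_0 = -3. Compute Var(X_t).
Var(X_t) = 49/6 - 49*exp(-6*t)/6

The variance V(t) = Var(X_t) satisfies V'(t) = 2 a V(t) + c^2 with V(0) = 0 (drift coefficient is linear in X, diffusion is constant). With a = -3, c = 7, the solution is
  V(t) = (c^2 / (2 a)) * (exp(2 a t) - 1)
       = (7^2 / (2*(-3))) * (exp((-6) t) - 1)
       = 49/6 - 49*exp(-6*t)/6.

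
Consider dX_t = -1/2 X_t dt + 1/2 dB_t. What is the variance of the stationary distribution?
lim Var(X_t) = 1/4

The OU SDE dX = -theta X dt + sigma dB admits the integrating factor exp(theta t): d(exp(theta t) X_t) = sigma exp(theta t) dB_t. Integrating from 0 to t gives X_t = x_0 * exp(-theta t) + sigma * int_0^t exp(-theta (t-s)) dB_s for any initial x_0. The Itô integral has variance (by the Itô isometry) sigma^2 * int_0^t exp(-2 theta (t - s)) ds = sigma^2 * (1 - exp(-2 theta t)) / (2 theta), independent of x_0.
With theta = 1/2, sigma = 1/2:
  Var(X_t) = (1/2)^2 * (1 - exp(-2*1/2 t)) / (2 * 1/2) = (exp(t) - 1)*exp(-t)/4.
As t -> infinity, exp(-2*1/2 t) -> 0, so the stationary variance is sigma^2 / (2 theta) = 1/4.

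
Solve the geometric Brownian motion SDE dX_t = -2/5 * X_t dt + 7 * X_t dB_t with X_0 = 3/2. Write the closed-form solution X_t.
X_t = 3/2 * exp((-249/10) * t + (7) * B_t)

For GBM dX = mu X dt + sigma X dB with X_0 = x_0, apply Itô to Y = log X: dY = (mu - sigma^2/2) dt + sigma dB, so Y_t = log(x_0) + (mu - sigma^2/2) t + sigma B_t and hence X_t = x_0 * exp((mu - sigma^2/2) t + sigma B_t).
With mu = -2/5, sigma = 7, x_0 = 3/2, this gives:
  X_t = 3/2 * exp((-249/10) * t + (7) * B_t).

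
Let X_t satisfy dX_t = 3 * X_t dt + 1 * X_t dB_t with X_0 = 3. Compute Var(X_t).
Var(X_t) = 9*(exp(t) - 1)*exp(6*t)

For GBM dX = mu X dt + sigma X dB with X_0 = x_0, apply Itô to Y = log X: dY = (mu - sigma^2/2) dt + sigma dB, so Y_t = log(x_0) + (mu - sigma^2/2) t + sigma B_t and hence X_t = x_0 * exp((mu - sigma^2/2) t + sigma B_t).
With mu = 3, sigma = 1, x_0 = 3, this gives:
  X_t = 3 * exp((5/2) * t + (1) * B_t).
Since sigma*B_t ~ Normal(0, sigma^2 t), E[exp(sigma*B_t)] = exp(sigma^2 t / 2); so E[X_t] = x_0 * exp((mu - sigma^2/2) t) * exp(sigma^2 t / 2) = x_0 * exp(mu t) = 3*exp(3*t).
Var(X_t) = E[X_t^2] - (E[X_t])^2 = x_0^2 * exp(2 mu t) * (exp(sigma^2 t) - 1) = 9*(exp(t) - 1)*exp(6*t).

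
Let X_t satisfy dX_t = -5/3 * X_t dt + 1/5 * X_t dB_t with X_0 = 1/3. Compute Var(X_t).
Var(X_t) = (exp(t/25) - 1)*exp(-10*t/3)/9

For GBM dX = mu X dt + sigma X dB with X_0 = x_0, apply Itô to Y = log X: dY = (mu - sigma^2/2) dt + sigma dB, so Y_t = log(x_0) + (mu - sigma^2/2) t + sigma B_t and hence X_t = x_0 * exp((mu - sigma^2/2) t + sigma B_t).
With mu = -5/3, sigma = 1/5, x_0 = 1/3, this gives:
  X_t = 1/3 * exp((-253/150) * t + (1/5) * B_t).
Since sigma*B_t ~ Normal(0, sigma^2 t), E[exp(sigma*B_t)] = exp(sigma^2 t / 2); so E[X_t] = x_0 * exp((mu - sigma^2/2) t) * exp(sigma^2 t / 2) = x_0 * exp(mu t) = exp(-5*t/3)/3.
Var(X_t) = E[X_t^2] - (E[X_t])^2 = x_0^2 * exp(2 mu t) * (exp(sigma^2 t) - 1) = (exp(t/25) - 1)*exp(-10*t/3)/9.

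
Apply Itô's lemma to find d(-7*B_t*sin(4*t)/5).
d(-7*B_t*sin(4*t)/5) = (-28*B_t*cos(4*t)/5) dt + (-7*sin(4*t)/5) dB_t

Itô's formula for f(t, x): d f(t, B_t) = (f_t + (1/2) f_xx) dt + f_x dB_t. Compute partials of f(t, x) = -7*x*sin(4*t)/5:
  f_t(t,x)  = -28*x*cos(4*t)/5
  f_x(t,x)  = -7*sin(4*t)/5
  f_xx(t,x) = 0
Assemble drift = f_t + (1/2) f_xx = -28*x*cos(4*t)/5 and diffusion = f_x = -7*sin(4*t)/5. Substituting x = B_t:
  d(-7*B_t*sin(4*t)/5) = (-28*B_t*cos(4*t)/5) dt + (-7*sin(4*t)/5) dB_t.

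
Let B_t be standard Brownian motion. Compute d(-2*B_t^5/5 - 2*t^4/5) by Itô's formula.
d(-2*B_t^5/5 - 2*t^4/5) = (-4*B_t^3 - 8*t^3/5) dt + (-2*B_t^4) dB_t

Itô's formula for f(t, x): d f(t, B_t) = (f_t + (1/2) f_xx) dt + f_x dB_t. Compute partials of f(t, x) = -2*t^4/5 - 2*x^5/5:
  f_t(t,x)  = -8*t^3/5
  f_x(t,x)  = -2*x^4
  f_xx(t,x) = -8*x^3
Assemble drift = f_t + (1/2) f_xx = -8*t^3/5 - 4*x^3 and diffusion = f_x = -2*x^4. Substituting x = B_t:
  d(-2*B_t^5/5 - 2*t^4/5) = (-4*B_t^3 - 8*t^3/5) dt + (-2*B_t^4) dB_t.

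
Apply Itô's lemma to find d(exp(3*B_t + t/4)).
d(exp(3*B_t + t/4)) = (19*exp(3*B_t + t/4)/4) dt + (3*exp(3*B_t + t/4)) dB_t

Itô's formula for f(t, x): d f(t, B_t) = (f_t + (1/2) f_xx) dt + f_x dB_t. Compute partials of f(t, x) = exp(t/4 + 3*x):
  f_t(t,x)  = exp(t/4 + 3*x)/4
  f_x(t,x)  = 3*exp(t/4 + 3*x)
  f_xx(t,x) = 9*exp(t/4 + 3*x)
Assemble drift = f_t + (1/2) f_xx = 19*exp(t/4 + 3*x)/4 and diffusion = f_x = 3*exp(t/4 + 3*x). Substituting x = B_t:
  d(exp(3*B_t + t/4)) = (19*exp(3*B_t + t/4)/4) dt + (3*exp(3*B_t + t/4)) dB_t.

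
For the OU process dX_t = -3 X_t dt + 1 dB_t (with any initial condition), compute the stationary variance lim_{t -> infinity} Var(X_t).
lim Var(X_t) = 1/6

The OU SDE dX = -theta X dt + sigma dB admits the integrating factor exp(theta t): d(exp(theta t) X_t) = sigma exp(theta t) dB_t. Integrating from 0 to t gives X_t = x_0 * exp(-theta t) + sigma * int_0^t exp(-theta (t-s)) dB_s for any initial x_0. The Itô integral has variance (by the Itô isometry) sigma^2 * int_0^t exp(-2 theta (t - s)) ds = sigma^2 * (1 - exp(-2 theta t)) / (2 theta), independent of x_0.
With theta = 3, sigma = 1:
  Var(X_t) = (1)^2 * (1 - exp(-2*3 t)) / (2 * 3) = 1/6 - exp(-6*t)/6.
As t -> infinity, exp(-2*3 t) -> 0, so the stationary variance is sigma^2 / (2 theta) = 1/6.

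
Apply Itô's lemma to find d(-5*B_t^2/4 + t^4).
d(-5*B_t^2/4 + t^4) = (4*t^3 - 5/4) dt + (-5*B_t/2) dB_t

Itô's formula for f(t, x): d f(t, B_t) = (f_t + (1/2) f_xx) dt + f_x dB_t. Compute partials of f(t, x) = t^4 - 5*x^2/4:
  f_t(t,x)  = 4*t^3
  f_x(t,x)  = -5*x/2
  f_xx(t,x) = -5/2
Assemble drift = f_t + (1/2) f_xx = 4*t^3 - 5/4 and diffusion = f_x = -5*x/2. Substituting x = B_t:
  d(-5*B_t^2/4 + t^4) = (4*t^3 - 5/4) dt + (-5*B_t/2) dB_t.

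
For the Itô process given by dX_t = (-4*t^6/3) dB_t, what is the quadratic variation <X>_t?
<X>_t = 16*t^13/117

For an Itô process dX_t = a(t) dt + b(t) dB_t, the quadratic variation is <X>_t = int_0^t b(s)^2 ds (the drift term does not contribute). Here b(s) = -4*s^6/3, so
  b(s)^2 = 16*s^12/9.
Integrating from 0 to t:
  <X>_t = int_0^t (16*s^12/9) ds = 16*t^13/117.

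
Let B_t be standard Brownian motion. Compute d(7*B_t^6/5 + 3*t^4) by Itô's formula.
d(7*B_t^6/5 + 3*t^4) = (21*B_t^4 + 12*t^3) dt + (42*B_t^5/5) dB_t

Itô's formula for f(t, x): d f(t, B_t) = (f_t + (1/2) f_xx) dt + f_x dB_t. Compute partials of f(t, x) = 3*t^4 + 7*x^6/5:
  f_t(t,x)  = 12*t^3
  f_x(t,x)  = 42*x^5/5
  f_xx(t,x) = 42*x^4
Assemble drift = f_t + (1/2) f_xx = 12*t^3 + 21*x^4 and diffusion = f_x = 42*x^5/5. Substituting x = B_t:
  d(7*B_t^6/5 + 3*t^4) = (21*B_t^4 + 12*t^3) dt + (42*B_t^5/5) dB_t.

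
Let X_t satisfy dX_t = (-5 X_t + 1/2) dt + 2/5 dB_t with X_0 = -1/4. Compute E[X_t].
E[X_t] = 1/10 - 7*exp(-5*t)/20

Taking expectations and using E[dB_t] = 0, the mean m(t) = E[X_t] satisfies the ODE m'(t) = a m(t) + b with m(0) = x_0. With a = -5, b = 1/2, x_0 = -1/4, the solution is
  m(t) = x_0 * exp(a t) + (b/a) * (exp(a t) - 1)
       = (-1/4) * exp((-5) t) + ((1/2)/(-5)) * (exp((-5) t) - 1)
       = 1/10 - 7*exp(-5*t)/20.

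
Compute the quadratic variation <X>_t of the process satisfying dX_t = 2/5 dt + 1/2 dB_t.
<X>_t = t/4

For an Itô process dX_t = a(t) dt + b(t) dB_t, the quadratic variation is <X>_t = int_0^t b(s)^2 ds (the drift term does not contribute). Here b(s) = 1/2, so
  b(s)^2 = 1/4.
Integrating from 0 to t:
  <X>_t = int_0^t (1/4) ds = t/4.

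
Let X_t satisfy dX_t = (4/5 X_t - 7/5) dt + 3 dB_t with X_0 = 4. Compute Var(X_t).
Var(X_t) = 45*exp(8*t/5)/8 - 45/8

The variance V(t) = Var(X_t) satisfies V'(t) = 2 a V(t) + c^2 with V(0) = 0 (drift coefficient is linear in X, diffusion is constant). With a = 4/5, c = 3, the solution is
  V(t) = (c^2 / (2 a)) * (exp(2 a t) - 1)
       = (3^2 / (2*(4/5))) * (exp((8/5) t) - 1)
       = 45*exp(8*t/5)/8 - 45/8.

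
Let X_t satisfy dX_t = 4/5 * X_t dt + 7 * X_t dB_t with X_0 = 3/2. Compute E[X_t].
E[X_t] = 3*exp(4*t/5)/2

For GBM dX = mu X dt + sigma X dB with X_0 = x_0, apply Itô to Y = log X: dY = (mu - sigma^2/2) dt + sigma dB, so Y_t = log(x_0) + (mu - sigma^2/2) t + sigma B_t and hence X_t = x_0 * exp((mu - sigma^2/2) t + sigma B_t).
With mu = 4/5, sigma = 7, x_0 = 3/2, this gives:
  X_t = 3/2 * exp((-237/10) * t + (7) * B_t).
Since sigma*B_t ~ Normal(0, sigma^2 t), E[exp(sigma*B_t)] = exp(sigma^2 t / 2); so E[X_t] = x_0 * exp((mu - sigma^2/2) t) * exp(sigma^2 t / 2) = x_0 * exp(mu t) = 3*exp(4*t/5)/2.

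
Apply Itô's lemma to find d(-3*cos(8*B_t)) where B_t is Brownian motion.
d(-3*cos(8*B_t)) = (96*cos(8*B_t)) dt + (24*sin(8*B_t)) dB_t

Itô's formula for f(B_t) gives d f(B_t) = f'(B_t) dB_t + (1/2) f''(B_t) dt. Compute derivatives of f(x) = -3*cos(8*x):
  f'(x)  = 24*sin(8*x)
  f''(x) = 192*cos(8*x)
Substitute x = B_t and multiply the f'' term by 1/2:
  drift     = (1/2) * (192*cos(8*x)) evaluated at B_t = 96*cos(8*B_t)
  diffusion = (24*sin(8*x)) evaluated at B_t = 24*sin(8*B_t)
Therefore d(-3*cos(8*B_t)) = (96*cos(8*B_t)) dt + (24*sin(8*B_t)) dB_t.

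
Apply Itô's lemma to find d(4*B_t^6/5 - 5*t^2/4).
d(4*B_t^6/5 - 5*t^2/4) = (12*B_t^4 - 5*t/2) dt + (24*B_t^5/5) dB_t

Itô's formula for f(t, x): d f(t, B_t) = (f_t + (1/2) f_xx) dt + f_x dB_t. Compute partials of f(t, x) = -5*t^2/4 + 4*x^6/5:
  f_t(t,x)  = -5*t/2
  f_x(t,x)  = 24*x^5/5
  f_xx(t,x) = 24*x^4
Assemble drift = f_t + (1/2) f_xx = -5*t/2 + 12*x^4 and diffusion = f_x = 24*x^5/5. Substituting x = B_t:
  d(4*B_t^6/5 - 5*t^2/4) = (12*B_t^4 - 5*t/2) dt + (24*B_t^5/5) dB_t.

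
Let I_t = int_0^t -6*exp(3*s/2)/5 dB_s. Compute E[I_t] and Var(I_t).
E[I_t] = 0; Var(I_t) = 12*exp(3*t)/25 - 12/25

The Itô integral of a deterministic integrand f(s) has mean 0 because each increment f(s) * (B_{s+ds} - B_s) has mean 0. By the Itô isometry:
  Var( int_0^t f(s) dB_s ) = E[ (int_0^t f(s) dB_s)^2 ] = int_0^t f(s)^2 ds.
Here f(s) = -6*exp(3*s/2)/5, so f(s)^2 = 36*exp(3*s)/25. Integrate:
  int_0^t (36*exp(3*s)/25) ds = 12*exp(3*t)/25 - 12/25.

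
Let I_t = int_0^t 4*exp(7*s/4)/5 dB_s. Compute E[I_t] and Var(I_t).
E[I_t] = 0; Var(I_t) = 32*exp(7*t/2)/175 - 32/175

The Itô integral of a deterministic integrand f(s) has mean 0 because each increment f(s) * (B_{s+ds} - B_s) has mean 0. By the Itô isometry:
  Var( int_0^t f(s) dB_s ) = E[ (int_0^t f(s) dB_s)^2 ] = int_0^t f(s)^2 ds.
Here f(s) = 4*exp(7*s/4)/5, so f(s)^2 = 16*exp(7*s/2)/25. Integrate:
  int_0^t (16*exp(7*s/2)/25) ds = 32*exp(7*t/2)/175 - 32/175.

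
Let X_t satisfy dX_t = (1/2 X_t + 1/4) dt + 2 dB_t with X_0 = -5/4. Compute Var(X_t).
Var(X_t) = 4*exp(t) - 4

The variance V(t) = Var(X_t) satisfies V'(t) = 2 a V(t) + c^2 with V(0) = 0 (drift coefficient is linear in X, diffusion is constant). With a = 1/2, c = 2, the solution is
  V(t) = (c^2 / (2 a)) * (exp(2 a t) - 1)
       = (2^2 / (2*(1/2))) * (exp(1 t) - 1)
       = 4*exp(t) - 4.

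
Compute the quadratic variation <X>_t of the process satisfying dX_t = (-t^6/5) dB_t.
<X>_t = t^13/325

For an Itô process dX_t = a(t) dt + b(t) dB_t, the quadratic variation is <X>_t = int_0^t b(s)^2 ds (the drift term does not contribute). Here b(s) = -s^6/5, so
  b(s)^2 = s^12/25.
Integrating from 0 to t:
  <X>_t = int_0^t (s^12/25) ds = t^13/325.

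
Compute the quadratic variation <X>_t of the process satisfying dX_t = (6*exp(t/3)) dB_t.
<X>_t = 54*exp(2*t/3) - 54

For an Itô process dX_t = a(t) dt + b(t) dB_t, the quadratic variation is <X>_t = int_0^t b(s)^2 ds (the drift term does not contribute). Here b(s) = 6*exp(s/3), so
  b(s)^2 = 36*exp(2*s/3).
Integrating from 0 to t:
  <X>_t = int_0^t (36*exp(2*s/3)) ds = 54*exp(2*t/3) - 54.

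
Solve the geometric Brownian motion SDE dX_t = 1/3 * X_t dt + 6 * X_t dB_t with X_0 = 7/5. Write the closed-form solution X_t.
X_t = 7/5 * exp((-53/3) * t + (6) * B_t)

For GBM dX = mu X dt + sigma X dB with X_0 = x_0, apply Itô to Y = log X: dY = (mu - sigma^2/2) dt + sigma dB, so Y_t = log(x_0) + (mu - sigma^2/2) t + sigma B_t and hence X_t = x_0 * exp((mu - sigma^2/2) t + sigma B_t).
With mu = 1/3, sigma = 6, x_0 = 7/5, this gives:
  X_t = 7/5 * exp((-53/3) * t + (6) * B_t).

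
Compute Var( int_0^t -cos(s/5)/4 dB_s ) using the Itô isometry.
Var = t/32 + 5*sin(2*t/5)/64

The Itô integral of a deterministic integrand f(s) has mean 0 because each increment f(s) * (B_{s+ds} - B_s) has mean 0. By the Itô isometry:
  Var( int_0^t f(s) dB_s ) = E[ (int_0^t f(s) dB_s)^2 ] = int_0^t f(s)^2 ds.
Here f(s) = -cos(s/5)/4, so f(s)^2 = cos(s/5)^2/16. Integrate:
  int_0^t (cos(s/5)^2/16) ds = t/32 + 5*sin(2*t/5)/64.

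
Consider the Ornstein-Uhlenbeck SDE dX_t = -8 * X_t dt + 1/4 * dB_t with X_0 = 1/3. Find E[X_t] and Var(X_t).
E[X_t] = exp(-8*t)/3; Var(X_t) = 1/256 - exp(-16*t)/256

The OU SDE dX = -theta X dt + sigma dB admits the integrating factor exp(theta t): d(exp(theta t) X_t) = sigma exp(theta t) dB_t. Integrating from 0 to t:
  X_t = x_0 * exp(-theta t) + sigma * int_0^t exp(-theta (t-s)) dB_s.
The Itô integral has mean 0 and (by the Itô isometry) variance sigma^2 * int_0^t exp(-2 theta (t - s)) ds = sigma^2 * (1 - exp(-2 theta t)) / (2 theta).
With theta = 8, sigma = 1/4, x_0 = 1/3:
  E[X_t] = 1/3 * exp(-8 t) = exp(-8*t)/3
  Var(X_t) = (1/4)^2 * (1 - exp(-2*8 t)) / (2 * 8) = 1/256 - exp(-16*t)/256.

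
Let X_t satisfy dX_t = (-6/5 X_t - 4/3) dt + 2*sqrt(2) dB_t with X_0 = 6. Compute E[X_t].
E[X_t] = -10/9 + 64*exp(-6*t/5)/9

Taking expectations and using E[dB_t] = 0, the mean m(t) = E[X_t] satisfies the ODE m'(t) = a m(t) + b with m(0) = x_0. With a = -6/5, b = -4/3, x_0 = 6, the solution is
  m(t) = x_0 * exp(a t) + (b/a) * (exp(a t) - 1)
       = 6 * exp((-6/5) t) + ((-4/3)/(-6/5)) * (exp((-6/5) t) - 1)
       = -10/9 + 64*exp(-6*t/5)/9.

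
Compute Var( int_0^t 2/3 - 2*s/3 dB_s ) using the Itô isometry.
Var = 4*t*(t^2 - 3*t + 3)/27

The Itô integral of a deterministic integrand f(s) has mean 0 because each increment f(s) * (B_{s+ds} - B_s) has mean 0. By the Itô isometry:
  Var( int_0^t f(s) dB_s ) = E[ (int_0^t f(s) dB_s)^2 ] = int_0^t f(s)^2 ds.
Here f(s) = 2/3 - 2*s/3, so f(s)^2 = 4*(s - 1)^2/9. Integrate:
  int_0^t (4*(s - 1)^2/9) ds = 4*t*(t^2 - 3*t + 3)/27.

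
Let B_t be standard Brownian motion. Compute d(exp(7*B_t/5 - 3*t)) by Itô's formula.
d(exp(7*B_t/5 - 3*t)) = (-101*exp(7*B_t/5 - 3*t)/50) dt + (7*exp(7*B_t/5 - 3*t)/5) dB_t

Itô's formula for f(t, x): d f(t, B_t) = (f_t + (1/2) f_xx) dt + f_x dB_t. Compute partials of f(t, x) = exp(-3*t + 7*x/5):
  f_t(t,x)  = -3*exp(-3*t + 7*x/5)
  f_x(t,x)  = 7*exp(-3*t + 7*x/5)/5
  f_xx(t,x) = 49*exp(-3*t + 7*x/5)/25
Assemble drift = f_t + (1/2) f_xx = -101*exp(-3*t + 7*x/5)/50 and diffusion = f_x = 7*exp(-3*t + 7*x/5)/5. Substituting x = B_t:
  d(exp(7*B_t/5 - 3*t)) = (-101*exp(7*B_t/5 - 3*t)/50) dt + (7*exp(7*B_t/5 - 3*t)/5) dB_t.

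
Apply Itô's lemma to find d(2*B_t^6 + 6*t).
d(2*B_t^6 + 6*t) = (30*B_t^4 + 6) dt + (12*B_t^5) dB_t

Itô's formula for f(t, x): d f(t, B_t) = (f_t + (1/2) f_xx) dt + f_x dB_t. Compute partials of f(t, x) = 6*t + 2*x^6:
  f_t(t,x)  = 6
  f_x(t,x)  = 12*x^5
  f_xx(t,x) = 60*x^4
Assemble drift = f_t + (1/2) f_xx = 30*x^4 + 6 and diffusion = f_x = 12*x^5. Substituting x = B_t:
  d(2*B_t^6 + 6*t) = (30*B_t^4 + 6) dt + (12*B_t^5) dB_t.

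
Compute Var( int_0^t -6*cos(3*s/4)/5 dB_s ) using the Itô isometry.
Var = 18*t/25 + 12*sin(3*t/2)/25

The Itô integral of a deterministic integrand f(s) has mean 0 because each increment f(s) * (B_{s+ds} - B_s) has mean 0. By the Itô isometry:
  Var( int_0^t f(s) dB_s ) = E[ (int_0^t f(s) dB_s)^2 ] = int_0^t f(s)^2 ds.
Here f(s) = -6*cos(3*s/4)/5, so f(s)^2 = 36*cos(3*s/4)^2/25. Integrate:
  int_0^t (36*cos(3*s/4)^2/25) ds = 18*t/25 + 12*sin(3*t/2)/25.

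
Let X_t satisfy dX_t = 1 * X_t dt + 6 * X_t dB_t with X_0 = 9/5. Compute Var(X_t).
Var(X_t) = 81*(exp(36*t) - 1)*exp(2*t)/25

For GBM dX = mu X dt + sigma X dB with X_0 = x_0, apply Itô to Y = log X: dY = (mu - sigma^2/2) dt + sigma dB, so Y_t = log(x_0) + (mu - sigma^2/2) t + sigma B_t and hence X_t = x_0 * exp((mu - sigma^2/2) t + sigma B_t).
With mu = 1, sigma = 6, x_0 = 9/5, this gives:
  X_t = 9/5 * exp((-17) * t + (6) * B_t).
Since sigma*B_t ~ Normal(0, sigma^2 t), E[exp(sigma*B_t)] = exp(sigma^2 t / 2); so E[X_t] = x_0 * exp((mu - sigma^2/2) t) * exp(sigma^2 t / 2) = x_0 * exp(mu t) = 9*exp(t)/5.
Var(X_t) = E[X_t^2] - (E[X_t])^2 = x_0^2 * exp(2 mu t) * (exp(sigma^2 t) - 1) = 81*(exp(36*t) - 1)*exp(2*t)/25.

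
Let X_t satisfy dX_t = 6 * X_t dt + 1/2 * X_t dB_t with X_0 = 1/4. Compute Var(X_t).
Var(X_t) = (exp(t/4) - 1)*exp(12*t)/16

For GBM dX = mu X dt + sigma X dB with X_0 = x_0, apply Itô to Y = log X: dY = (mu - sigma^2/2) dt + sigma dB, so Y_t = log(x_0) + (mu - sigma^2/2) t + sigma B_t and hence X_t = x_0 * exp((mu - sigma^2/2) t + sigma B_t).
With mu = 6, sigma = 1/2, x_0 = 1/4, this gives:
  X_t = 1/4 * exp((47/8) * t + (1/2) * B_t).
Since sigma*B_t ~ Normal(0, sigma^2 t), E[exp(sigma*B_t)] = exp(sigma^2 t / 2); so E[X_t] = x_0 * exp((mu - sigma^2/2) t) * exp(sigma^2 t / 2) = x_0 * exp(mu t) = exp(6*t)/4.
Var(X_t) = E[X_t^2] - (E[X_t])^2 = x_0^2 * exp(2 mu t) * (exp(sigma^2 t) - 1) = (exp(t/4) - 1)*exp(12*t)/16.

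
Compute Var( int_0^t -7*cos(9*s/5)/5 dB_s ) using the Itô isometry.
Var = 49*t/50 + 49*sin(18*t/5)/180

The Itô integral of a deterministic integrand f(s) has mean 0 because each increment f(s) * (B_{s+ds} - B_s) has mean 0. By the Itô isometry:
  Var( int_0^t f(s) dB_s ) = E[ (int_0^t f(s) dB_s)^2 ] = int_0^t f(s)^2 ds.
Here f(s) = -7*cos(9*s/5)/5, so f(s)^2 = 49*cos(9*s/5)^2/25. Integrate:
  int_0^t (49*cos(9*s/5)^2/25) ds = 49*t/50 + 49*sin(18*t/5)/180.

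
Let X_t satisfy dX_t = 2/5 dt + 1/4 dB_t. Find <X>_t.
<X>_t = t/16

For an Itô process dX_t = a(t) dt + b(t) dB_t, the quadratic variation is <X>_t = int_0^t b(s)^2 ds (the drift term does not contribute). Here b(s) = 1/4, so
  b(s)^2 = 1/16.
Integrating from 0 to t:
  <X>_t = int_0^t (1/16) ds = t/16.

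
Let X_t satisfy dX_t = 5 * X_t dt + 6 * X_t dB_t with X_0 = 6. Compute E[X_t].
E[X_t] = 6*exp(5*t)

For GBM dX = mu X dt + sigma X dB with X_0 = x_0, apply Itô to Y = log X: dY = (mu - sigma^2/2) dt + sigma dB, so Y_t = log(x_0) + (mu - sigma^2/2) t + sigma B_t and hence X_t = x_0 * exp((mu - sigma^2/2) t + sigma B_t).
With mu = 5, sigma = 6, x_0 = 6, this gives:
  X_t = 6 * exp((-13) * t + (6) * B_t).
Since sigma*B_t ~ Normal(0, sigma^2 t), E[exp(sigma*B_t)] = exp(sigma^2 t / 2); so E[X_t] = x_0 * exp((mu - sigma^2/2) t) * exp(sigma^2 t / 2) = x_0 * exp(mu t) = 6*exp(5*t).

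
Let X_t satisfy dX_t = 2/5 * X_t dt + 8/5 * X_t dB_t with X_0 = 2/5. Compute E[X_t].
E[X_t] = 2*exp(2*t/5)/5

For GBM dX = mu X dt + sigma X dB with X_0 = x_0, apply Itô to Y = log X: dY = (mu - sigma^2/2) dt + sigma dB, so Y_t = log(x_0) + (mu - sigma^2/2) t + sigma B_t and hence X_t = x_0 * exp((mu - sigma^2/2) t + sigma B_t).
With mu = 2/5, sigma = 8/5, x_0 = 2/5, this gives:
  X_t = 2/5 * exp((-22/25) * t + (8/5) * B_t).
Since sigma*B_t ~ Normal(0, sigma^2 t), E[exp(sigma*B_t)] = exp(sigma^2 t / 2); so E[X_t] = x_0 * exp((mu - sigma^2/2) t) * exp(sigma^2 t / 2) = x_0 * exp(mu t) = 2*exp(2*t/5)/5.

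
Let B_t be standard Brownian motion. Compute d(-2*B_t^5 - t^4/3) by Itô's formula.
d(-2*B_t^5 - t^4/3) = (-20*B_t^3 - 4*t^3/3) dt + (-10*B_t^4) dB_t

Itô's formula for f(t, x): d f(t, B_t) = (f_t + (1/2) f_xx) dt + f_x dB_t. Compute partials of f(t, x) = -t^4/3 - 2*x^5:
  f_t(t,x)  = -4*t^3/3
  f_x(t,x)  = -10*x^4
  f_xx(t,x) = -40*x^3
Assemble drift = f_t + (1/2) f_xx = -4*t^3/3 - 20*x^3 and diffusion = f_x = -10*x^4. Substituting x = B_t:
  d(-2*B_t^5 - t^4/3) = (-20*B_t^3 - 4*t^3/3) dt + (-10*B_t^4) dB_t.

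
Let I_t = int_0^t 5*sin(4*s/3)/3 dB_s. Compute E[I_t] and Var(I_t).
E[I_t] = 0; Var(I_t) = 25*t/18 - 25*sin(4*t/3)*cos(4*t/3)/24

The Itô integral of a deterministic integrand f(s) has mean 0 because each increment f(s) * (B_{s+ds} - B_s) has mean 0. By the Itô isometry:
  Var( int_0^t f(s) dB_s ) = E[ (int_0^t f(s) dB_s)^2 ] = int_0^t f(s)^2 ds.
Here f(s) = 5*sin(4*s/3)/3, so f(s)^2 = 25*sin(4*s/3)^2/9. Integrate:
  int_0^t (25*sin(4*s/3)^2/9) ds = 25*t/18 - 25*sin(4*t/3)*cos(4*t/3)/24.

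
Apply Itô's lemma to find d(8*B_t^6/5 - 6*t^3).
d(8*B_t^6/5 - 6*t^3) = (24*B_t^4 - 18*t^2) dt + (48*B_t^5/5) dB_t

Itô's formula for f(t, x): d f(t, B_t) = (f_t + (1/2) f_xx) dt + f_x dB_t. Compute partials of f(t, x) = -6*t^3 + 8*x^6/5:
  f_t(t,x)  = -18*t^2
  f_x(t,x)  = 48*x^5/5
  f_xx(t,x) = 48*x^4
Assemble drift = f_t + (1/2) f_xx = -18*t^2 + 24*x^4 and diffusion = f_x = 48*x^5/5. Substituting x = B_t:
  d(8*B_t^6/5 - 6*t^3) = (24*B_t^4 - 18*t^2) dt + (48*B_t^5/5) dB_t.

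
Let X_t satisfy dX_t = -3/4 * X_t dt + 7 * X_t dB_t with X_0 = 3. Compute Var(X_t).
Var(X_t) = (9*exp(49*t) - 9)*exp(-3*t/2)

For GBM dX = mu X dt + sigma X dB with X_0 = x_0, apply Itô to Y = log X: dY = (mu - sigma^2/2) dt + sigma dB, so Y_t = log(x_0) + (mu - sigma^2/2) t + sigma B_t and hence X_t = x_0 * exp((mu - sigma^2/2) t + sigma B_t).
With mu = -3/4, sigma = 7, x_0 = 3, this gives:
  X_t = 3 * exp((-101/4) * t + (7) * B_t).
Since sigma*B_t ~ Normal(0, sigma^2 t), E[exp(sigma*B_t)] = exp(sigma^2 t / 2); so E[X_t] = x_0 * exp((mu - sigma^2/2) t) * exp(sigma^2 t / 2) = x_0 * exp(mu t) = 3*exp(-3*t/4).
Var(X_t) = E[X_t^2] - (E[X_t])^2 = x_0^2 * exp(2 mu t) * (exp(sigma^2 t) - 1) = (9*exp(49*t) - 9)*exp(-3*t/2).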